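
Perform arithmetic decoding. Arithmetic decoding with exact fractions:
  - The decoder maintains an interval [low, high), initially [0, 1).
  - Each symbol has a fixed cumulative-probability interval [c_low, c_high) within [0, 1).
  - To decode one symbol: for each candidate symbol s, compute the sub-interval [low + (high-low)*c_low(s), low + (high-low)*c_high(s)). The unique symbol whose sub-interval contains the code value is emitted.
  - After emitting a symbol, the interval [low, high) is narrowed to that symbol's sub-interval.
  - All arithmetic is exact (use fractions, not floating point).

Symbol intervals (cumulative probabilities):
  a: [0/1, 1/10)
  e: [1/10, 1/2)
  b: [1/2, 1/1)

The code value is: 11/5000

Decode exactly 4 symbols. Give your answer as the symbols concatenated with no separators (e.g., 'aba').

Step 1: interval [0/1, 1/1), width = 1/1 - 0/1 = 1/1
  'a': [0/1 + 1/1*0/1, 0/1 + 1/1*1/10) = [0/1, 1/10) <- contains code 11/5000
  'e': [0/1 + 1/1*1/10, 0/1 + 1/1*1/2) = [1/10, 1/2)
  'b': [0/1 + 1/1*1/2, 0/1 + 1/1*1/1) = [1/2, 1/1)
  emit 'a', narrow to [0/1, 1/10)
Step 2: interval [0/1, 1/10), width = 1/10 - 0/1 = 1/10
  'a': [0/1 + 1/10*0/1, 0/1 + 1/10*1/10) = [0/1, 1/100) <- contains code 11/5000
  'e': [0/1 + 1/10*1/10, 0/1 + 1/10*1/2) = [1/100, 1/20)
  'b': [0/1 + 1/10*1/2, 0/1 + 1/10*1/1) = [1/20, 1/10)
  emit 'a', narrow to [0/1, 1/100)
Step 3: interval [0/1, 1/100), width = 1/100 - 0/1 = 1/100
  'a': [0/1 + 1/100*0/1, 0/1 + 1/100*1/10) = [0/1, 1/1000)
  'e': [0/1 + 1/100*1/10, 0/1 + 1/100*1/2) = [1/1000, 1/200) <- contains code 11/5000
  'b': [0/1 + 1/100*1/2, 0/1 + 1/100*1/1) = [1/200, 1/100)
  emit 'e', narrow to [1/1000, 1/200)
Step 4: interval [1/1000, 1/200), width = 1/200 - 1/1000 = 1/250
  'a': [1/1000 + 1/250*0/1, 1/1000 + 1/250*1/10) = [1/1000, 7/5000)
  'e': [1/1000 + 1/250*1/10, 1/1000 + 1/250*1/2) = [7/5000, 3/1000) <- contains code 11/5000
  'b': [1/1000 + 1/250*1/2, 1/1000 + 1/250*1/1) = [3/1000, 1/200)
  emit 'e', narrow to [7/5000, 3/1000)

Answer: aaee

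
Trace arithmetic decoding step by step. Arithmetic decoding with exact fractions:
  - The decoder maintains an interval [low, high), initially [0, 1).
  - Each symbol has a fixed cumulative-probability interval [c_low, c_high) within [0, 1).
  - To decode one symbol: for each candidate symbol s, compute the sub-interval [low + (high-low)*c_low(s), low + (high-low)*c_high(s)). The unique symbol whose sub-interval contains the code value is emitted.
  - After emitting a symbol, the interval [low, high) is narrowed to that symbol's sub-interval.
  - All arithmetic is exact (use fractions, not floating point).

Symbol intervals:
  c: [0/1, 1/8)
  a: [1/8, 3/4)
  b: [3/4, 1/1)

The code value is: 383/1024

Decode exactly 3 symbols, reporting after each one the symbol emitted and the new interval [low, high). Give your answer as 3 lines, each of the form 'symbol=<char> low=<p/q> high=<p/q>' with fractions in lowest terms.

Answer: symbol=a low=1/8 high=3/4
symbol=a low=13/64 high=19/32
symbol=a low=129/512 high=127/256

Derivation:
Step 1: interval [0/1, 1/1), width = 1/1 - 0/1 = 1/1
  'c': [0/1 + 1/1*0/1, 0/1 + 1/1*1/8) = [0/1, 1/8)
  'a': [0/1 + 1/1*1/8, 0/1 + 1/1*3/4) = [1/8, 3/4) <- contains code 383/1024
  'b': [0/1 + 1/1*3/4, 0/1 + 1/1*1/1) = [3/4, 1/1)
  emit 'a', narrow to [1/8, 3/4)
Step 2: interval [1/8, 3/4), width = 3/4 - 1/8 = 5/8
  'c': [1/8 + 5/8*0/1, 1/8 + 5/8*1/8) = [1/8, 13/64)
  'a': [1/8 + 5/8*1/8, 1/8 + 5/8*3/4) = [13/64, 19/32) <- contains code 383/1024
  'b': [1/8 + 5/8*3/4, 1/8 + 5/8*1/1) = [19/32, 3/4)
  emit 'a', narrow to [13/64, 19/32)
Step 3: interval [13/64, 19/32), width = 19/32 - 13/64 = 25/64
  'c': [13/64 + 25/64*0/1, 13/64 + 25/64*1/8) = [13/64, 129/512)
  'a': [13/64 + 25/64*1/8, 13/64 + 25/64*3/4) = [129/512, 127/256) <- contains code 383/1024
  'b': [13/64 + 25/64*3/4, 13/64 + 25/64*1/1) = [127/256, 19/32)
  emit 'a', narrow to [129/512, 127/256)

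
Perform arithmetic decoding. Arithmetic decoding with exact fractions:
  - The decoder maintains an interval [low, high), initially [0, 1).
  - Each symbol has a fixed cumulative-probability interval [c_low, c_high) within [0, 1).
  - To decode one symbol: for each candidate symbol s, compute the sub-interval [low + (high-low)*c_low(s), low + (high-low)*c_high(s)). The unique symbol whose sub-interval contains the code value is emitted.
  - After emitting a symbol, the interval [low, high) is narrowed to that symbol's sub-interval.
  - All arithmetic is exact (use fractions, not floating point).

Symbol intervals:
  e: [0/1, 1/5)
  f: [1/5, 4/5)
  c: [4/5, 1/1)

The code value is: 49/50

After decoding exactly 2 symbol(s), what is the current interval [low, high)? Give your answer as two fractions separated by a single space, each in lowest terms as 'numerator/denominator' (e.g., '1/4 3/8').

Answer: 24/25 1/1

Derivation:
Step 1: interval [0/1, 1/1), width = 1/1 - 0/1 = 1/1
  'e': [0/1 + 1/1*0/1, 0/1 + 1/1*1/5) = [0/1, 1/5)
  'f': [0/1 + 1/1*1/5, 0/1 + 1/1*4/5) = [1/5, 4/5)
  'c': [0/1 + 1/1*4/5, 0/1 + 1/1*1/1) = [4/5, 1/1) <- contains code 49/50
  emit 'c', narrow to [4/5, 1/1)
Step 2: interval [4/5, 1/1), width = 1/1 - 4/5 = 1/5
  'e': [4/5 + 1/5*0/1, 4/5 + 1/5*1/5) = [4/5, 21/25)
  'f': [4/5 + 1/5*1/5, 4/5 + 1/5*4/5) = [21/25, 24/25)
  'c': [4/5 + 1/5*4/5, 4/5 + 1/5*1/1) = [24/25, 1/1) <- contains code 49/50
  emit 'c', narrow to [24/25, 1/1)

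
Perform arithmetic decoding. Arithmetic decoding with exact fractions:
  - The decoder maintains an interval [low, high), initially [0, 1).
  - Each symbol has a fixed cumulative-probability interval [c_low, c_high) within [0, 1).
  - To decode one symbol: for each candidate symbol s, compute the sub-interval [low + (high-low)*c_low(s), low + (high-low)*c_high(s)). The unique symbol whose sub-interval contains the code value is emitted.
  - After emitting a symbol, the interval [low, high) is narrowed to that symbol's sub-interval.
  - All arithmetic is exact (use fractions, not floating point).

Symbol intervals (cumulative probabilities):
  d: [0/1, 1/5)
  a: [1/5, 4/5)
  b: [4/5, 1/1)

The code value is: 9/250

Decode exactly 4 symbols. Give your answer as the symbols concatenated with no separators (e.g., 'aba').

Answer: ddba

Derivation:
Step 1: interval [0/1, 1/1), width = 1/1 - 0/1 = 1/1
  'd': [0/1 + 1/1*0/1, 0/1 + 1/1*1/5) = [0/1, 1/5) <- contains code 9/250
  'a': [0/1 + 1/1*1/5, 0/1 + 1/1*4/5) = [1/5, 4/5)
  'b': [0/1 + 1/1*4/5, 0/1 + 1/1*1/1) = [4/5, 1/1)
  emit 'd', narrow to [0/1, 1/5)
Step 2: interval [0/1, 1/5), width = 1/5 - 0/1 = 1/5
  'd': [0/1 + 1/5*0/1, 0/1 + 1/5*1/5) = [0/1, 1/25) <- contains code 9/250
  'a': [0/1 + 1/5*1/5, 0/1 + 1/5*4/5) = [1/25, 4/25)
  'b': [0/1 + 1/5*4/5, 0/1 + 1/5*1/1) = [4/25, 1/5)
  emit 'd', narrow to [0/1, 1/25)
Step 3: interval [0/1, 1/25), width = 1/25 - 0/1 = 1/25
  'd': [0/1 + 1/25*0/1, 0/1 + 1/25*1/5) = [0/1, 1/125)
  'a': [0/1 + 1/25*1/5, 0/1 + 1/25*4/5) = [1/125, 4/125)
  'b': [0/1 + 1/25*4/5, 0/1 + 1/25*1/1) = [4/125, 1/25) <- contains code 9/250
  emit 'b', narrow to [4/125, 1/25)
Step 4: interval [4/125, 1/25), width = 1/25 - 4/125 = 1/125
  'd': [4/125 + 1/125*0/1, 4/125 + 1/125*1/5) = [4/125, 21/625)
  'a': [4/125 + 1/125*1/5, 4/125 + 1/125*4/5) = [21/625, 24/625) <- contains code 9/250
  'b': [4/125 + 1/125*4/5, 4/125 + 1/125*1/1) = [24/625, 1/25)
  emit 'a', narrow to [21/625, 24/625)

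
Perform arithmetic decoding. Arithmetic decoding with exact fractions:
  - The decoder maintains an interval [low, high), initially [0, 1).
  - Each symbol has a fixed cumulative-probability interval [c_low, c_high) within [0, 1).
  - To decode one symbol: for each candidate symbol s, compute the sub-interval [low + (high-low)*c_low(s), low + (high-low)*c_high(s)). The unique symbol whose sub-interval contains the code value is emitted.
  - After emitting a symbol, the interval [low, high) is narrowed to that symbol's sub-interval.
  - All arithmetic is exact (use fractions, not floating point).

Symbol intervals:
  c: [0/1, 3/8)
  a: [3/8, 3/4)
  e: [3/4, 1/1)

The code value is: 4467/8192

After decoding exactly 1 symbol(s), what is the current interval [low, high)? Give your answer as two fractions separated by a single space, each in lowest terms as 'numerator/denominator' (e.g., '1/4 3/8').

Step 1: interval [0/1, 1/1), width = 1/1 - 0/1 = 1/1
  'c': [0/1 + 1/1*0/1, 0/1 + 1/1*3/8) = [0/1, 3/8)
  'a': [0/1 + 1/1*3/8, 0/1 + 1/1*3/4) = [3/8, 3/4) <- contains code 4467/8192
  'e': [0/1 + 1/1*3/4, 0/1 + 1/1*1/1) = [3/4, 1/1)
  emit 'a', narrow to [3/8, 3/4)

Answer: 3/8 3/4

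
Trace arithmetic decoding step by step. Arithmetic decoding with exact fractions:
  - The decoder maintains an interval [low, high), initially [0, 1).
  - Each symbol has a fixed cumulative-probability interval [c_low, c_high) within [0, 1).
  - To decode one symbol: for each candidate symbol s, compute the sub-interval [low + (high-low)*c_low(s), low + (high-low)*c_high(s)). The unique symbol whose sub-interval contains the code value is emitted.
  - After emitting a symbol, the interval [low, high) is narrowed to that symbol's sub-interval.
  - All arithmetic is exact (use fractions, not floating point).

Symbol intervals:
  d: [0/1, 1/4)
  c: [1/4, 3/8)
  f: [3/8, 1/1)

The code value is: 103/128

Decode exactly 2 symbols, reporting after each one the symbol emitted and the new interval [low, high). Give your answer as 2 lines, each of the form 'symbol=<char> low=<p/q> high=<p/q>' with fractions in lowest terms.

Step 1: interval [0/1, 1/1), width = 1/1 - 0/1 = 1/1
  'd': [0/1 + 1/1*0/1, 0/1 + 1/1*1/4) = [0/1, 1/4)
  'c': [0/1 + 1/1*1/4, 0/1 + 1/1*3/8) = [1/4, 3/8)
  'f': [0/1 + 1/1*3/8, 0/1 + 1/1*1/1) = [3/8, 1/1) <- contains code 103/128
  emit 'f', narrow to [3/8, 1/1)
Step 2: interval [3/8, 1/1), width = 1/1 - 3/8 = 5/8
  'd': [3/8 + 5/8*0/1, 3/8 + 5/8*1/4) = [3/8, 17/32)
  'c': [3/8 + 5/8*1/4, 3/8 + 5/8*3/8) = [17/32, 39/64)
  'f': [3/8 + 5/8*3/8, 3/8 + 5/8*1/1) = [39/64, 1/1) <- contains code 103/128
  emit 'f', narrow to [39/64, 1/1)

Answer: symbol=f low=3/8 high=1/1
symbol=f low=39/64 high=1/1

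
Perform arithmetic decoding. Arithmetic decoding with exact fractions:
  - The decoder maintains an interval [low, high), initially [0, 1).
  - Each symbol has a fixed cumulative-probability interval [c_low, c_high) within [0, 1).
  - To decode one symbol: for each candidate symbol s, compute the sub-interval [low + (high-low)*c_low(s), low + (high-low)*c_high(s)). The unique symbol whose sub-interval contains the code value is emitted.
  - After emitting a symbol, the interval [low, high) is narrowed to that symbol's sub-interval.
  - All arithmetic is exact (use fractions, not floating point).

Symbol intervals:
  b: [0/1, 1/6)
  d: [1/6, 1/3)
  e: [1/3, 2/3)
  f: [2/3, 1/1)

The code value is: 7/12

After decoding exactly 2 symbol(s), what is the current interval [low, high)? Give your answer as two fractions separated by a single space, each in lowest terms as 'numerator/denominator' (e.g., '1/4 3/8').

Answer: 5/9 2/3

Derivation:
Step 1: interval [0/1, 1/1), width = 1/1 - 0/1 = 1/1
  'b': [0/1 + 1/1*0/1, 0/1 + 1/1*1/6) = [0/1, 1/6)
  'd': [0/1 + 1/1*1/6, 0/1 + 1/1*1/3) = [1/6, 1/3)
  'e': [0/1 + 1/1*1/3, 0/1 + 1/1*2/3) = [1/3, 2/3) <- contains code 7/12
  'f': [0/1 + 1/1*2/3, 0/1 + 1/1*1/1) = [2/3, 1/1)
  emit 'e', narrow to [1/3, 2/3)
Step 2: interval [1/3, 2/3), width = 2/3 - 1/3 = 1/3
  'b': [1/3 + 1/3*0/1, 1/3 + 1/3*1/6) = [1/3, 7/18)
  'd': [1/3 + 1/3*1/6, 1/3 + 1/3*1/3) = [7/18, 4/9)
  'e': [1/3 + 1/3*1/3, 1/3 + 1/3*2/3) = [4/9, 5/9)
  'f': [1/3 + 1/3*2/3, 1/3 + 1/3*1/1) = [5/9, 2/3) <- contains code 7/12
  emit 'f', narrow to [5/9, 2/3)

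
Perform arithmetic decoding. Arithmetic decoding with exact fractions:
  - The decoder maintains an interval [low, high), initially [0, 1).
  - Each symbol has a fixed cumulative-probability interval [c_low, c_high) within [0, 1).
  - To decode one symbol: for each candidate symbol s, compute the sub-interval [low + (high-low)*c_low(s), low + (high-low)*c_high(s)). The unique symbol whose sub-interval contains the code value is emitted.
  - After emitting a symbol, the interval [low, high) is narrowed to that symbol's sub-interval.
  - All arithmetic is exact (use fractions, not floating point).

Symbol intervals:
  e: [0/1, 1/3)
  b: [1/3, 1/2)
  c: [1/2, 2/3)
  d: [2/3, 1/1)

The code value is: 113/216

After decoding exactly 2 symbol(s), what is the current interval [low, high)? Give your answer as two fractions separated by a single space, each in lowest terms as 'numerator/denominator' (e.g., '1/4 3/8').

Answer: 1/2 5/9

Derivation:
Step 1: interval [0/1, 1/1), width = 1/1 - 0/1 = 1/1
  'e': [0/1 + 1/1*0/1, 0/1 + 1/1*1/3) = [0/1, 1/3)
  'b': [0/1 + 1/1*1/3, 0/1 + 1/1*1/2) = [1/3, 1/2)
  'c': [0/1 + 1/1*1/2, 0/1 + 1/1*2/3) = [1/2, 2/3) <- contains code 113/216
  'd': [0/1 + 1/1*2/3, 0/1 + 1/1*1/1) = [2/3, 1/1)
  emit 'c', narrow to [1/2, 2/3)
Step 2: interval [1/2, 2/3), width = 2/3 - 1/2 = 1/6
  'e': [1/2 + 1/6*0/1, 1/2 + 1/6*1/3) = [1/2, 5/9) <- contains code 113/216
  'b': [1/2 + 1/6*1/3, 1/2 + 1/6*1/2) = [5/9, 7/12)
  'c': [1/2 + 1/6*1/2, 1/2 + 1/6*2/3) = [7/12, 11/18)
  'd': [1/2 + 1/6*2/3, 1/2 + 1/6*1/1) = [11/18, 2/3)
  emit 'e', narrow to [1/2, 5/9)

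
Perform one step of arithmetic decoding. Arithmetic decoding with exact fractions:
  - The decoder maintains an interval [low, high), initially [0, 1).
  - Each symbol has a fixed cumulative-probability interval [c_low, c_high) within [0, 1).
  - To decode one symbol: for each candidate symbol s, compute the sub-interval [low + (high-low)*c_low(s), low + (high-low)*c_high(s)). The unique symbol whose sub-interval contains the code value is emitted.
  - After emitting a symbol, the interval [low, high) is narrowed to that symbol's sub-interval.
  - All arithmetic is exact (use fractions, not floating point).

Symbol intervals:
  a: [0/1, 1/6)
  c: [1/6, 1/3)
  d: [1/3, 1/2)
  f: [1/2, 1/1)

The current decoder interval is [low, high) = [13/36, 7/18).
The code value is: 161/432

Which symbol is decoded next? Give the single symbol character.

Interval width = high − low = 7/18 − 13/36 = 1/36
Scaled code = (code − low) / width = (161/432 − 13/36) / 1/36 = 5/12
  a: [0/1, 1/6) 
  c: [1/6, 1/3) 
  d: [1/3, 1/2) ← scaled code falls here ✓
  f: [1/2, 1/1) 

Answer: d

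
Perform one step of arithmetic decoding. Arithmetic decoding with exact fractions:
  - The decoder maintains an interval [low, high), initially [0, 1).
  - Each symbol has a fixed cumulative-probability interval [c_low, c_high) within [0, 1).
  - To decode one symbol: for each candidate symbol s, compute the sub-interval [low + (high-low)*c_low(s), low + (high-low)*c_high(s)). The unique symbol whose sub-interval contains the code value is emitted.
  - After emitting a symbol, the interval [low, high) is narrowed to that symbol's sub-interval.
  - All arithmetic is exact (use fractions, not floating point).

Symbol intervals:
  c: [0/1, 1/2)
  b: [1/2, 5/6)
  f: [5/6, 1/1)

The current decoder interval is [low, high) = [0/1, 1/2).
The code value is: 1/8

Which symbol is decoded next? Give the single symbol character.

Interval width = high − low = 1/2 − 0/1 = 1/2
Scaled code = (code − low) / width = (1/8 − 0/1) / 1/2 = 1/4
  c: [0/1, 1/2) ← scaled code falls here ✓
  b: [1/2, 5/6) 
  f: [5/6, 1/1) 

Answer: c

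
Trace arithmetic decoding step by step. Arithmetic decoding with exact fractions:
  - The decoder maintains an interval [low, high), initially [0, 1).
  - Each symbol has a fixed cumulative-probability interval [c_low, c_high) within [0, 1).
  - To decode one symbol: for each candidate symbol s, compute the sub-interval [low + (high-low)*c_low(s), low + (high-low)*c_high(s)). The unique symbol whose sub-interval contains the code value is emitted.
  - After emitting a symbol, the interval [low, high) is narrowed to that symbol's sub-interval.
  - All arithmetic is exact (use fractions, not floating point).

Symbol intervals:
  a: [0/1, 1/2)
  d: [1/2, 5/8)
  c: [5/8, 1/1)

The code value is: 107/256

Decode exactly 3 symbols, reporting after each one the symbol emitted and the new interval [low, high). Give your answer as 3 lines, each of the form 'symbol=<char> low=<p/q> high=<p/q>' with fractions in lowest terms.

Answer: symbol=a low=0/1 high=1/2
symbol=c low=5/16 high=1/2
symbol=d low=13/32 high=55/128

Derivation:
Step 1: interval [0/1, 1/1), width = 1/1 - 0/1 = 1/1
  'a': [0/1 + 1/1*0/1, 0/1 + 1/1*1/2) = [0/1, 1/2) <- contains code 107/256
  'd': [0/1 + 1/1*1/2, 0/1 + 1/1*5/8) = [1/2, 5/8)
  'c': [0/1 + 1/1*5/8, 0/1 + 1/1*1/1) = [5/8, 1/1)
  emit 'a', narrow to [0/1, 1/2)
Step 2: interval [0/1, 1/2), width = 1/2 - 0/1 = 1/2
  'a': [0/1 + 1/2*0/1, 0/1 + 1/2*1/2) = [0/1, 1/4)
  'd': [0/1 + 1/2*1/2, 0/1 + 1/2*5/8) = [1/4, 5/16)
  'c': [0/1 + 1/2*5/8, 0/1 + 1/2*1/1) = [5/16, 1/2) <- contains code 107/256
  emit 'c', narrow to [5/16, 1/2)
Step 3: interval [5/16, 1/2), width = 1/2 - 5/16 = 3/16
  'a': [5/16 + 3/16*0/1, 5/16 + 3/16*1/2) = [5/16, 13/32)
  'd': [5/16 + 3/16*1/2, 5/16 + 3/16*5/8) = [13/32, 55/128) <- contains code 107/256
  'c': [5/16 + 3/16*5/8, 5/16 + 3/16*1/1) = [55/128, 1/2)
  emit 'd', narrow to [13/32, 55/128)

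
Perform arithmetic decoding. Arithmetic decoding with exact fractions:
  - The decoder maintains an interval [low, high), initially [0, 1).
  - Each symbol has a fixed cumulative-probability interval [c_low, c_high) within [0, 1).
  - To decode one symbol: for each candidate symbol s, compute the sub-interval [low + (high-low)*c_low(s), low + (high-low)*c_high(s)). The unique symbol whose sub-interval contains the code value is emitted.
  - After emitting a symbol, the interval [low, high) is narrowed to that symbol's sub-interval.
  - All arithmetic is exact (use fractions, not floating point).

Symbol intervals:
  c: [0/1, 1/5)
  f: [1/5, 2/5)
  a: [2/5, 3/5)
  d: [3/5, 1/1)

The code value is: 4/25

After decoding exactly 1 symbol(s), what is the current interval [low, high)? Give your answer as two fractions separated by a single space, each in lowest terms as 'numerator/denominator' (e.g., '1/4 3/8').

Step 1: interval [0/1, 1/1), width = 1/1 - 0/1 = 1/1
  'c': [0/1 + 1/1*0/1, 0/1 + 1/1*1/5) = [0/1, 1/5) <- contains code 4/25
  'f': [0/1 + 1/1*1/5, 0/1 + 1/1*2/5) = [1/5, 2/5)
  'a': [0/1 + 1/1*2/5, 0/1 + 1/1*3/5) = [2/5, 3/5)
  'd': [0/1 + 1/1*3/5, 0/1 + 1/1*1/1) = [3/5, 1/1)
  emit 'c', narrow to [0/1, 1/5)

Answer: 0/1 1/5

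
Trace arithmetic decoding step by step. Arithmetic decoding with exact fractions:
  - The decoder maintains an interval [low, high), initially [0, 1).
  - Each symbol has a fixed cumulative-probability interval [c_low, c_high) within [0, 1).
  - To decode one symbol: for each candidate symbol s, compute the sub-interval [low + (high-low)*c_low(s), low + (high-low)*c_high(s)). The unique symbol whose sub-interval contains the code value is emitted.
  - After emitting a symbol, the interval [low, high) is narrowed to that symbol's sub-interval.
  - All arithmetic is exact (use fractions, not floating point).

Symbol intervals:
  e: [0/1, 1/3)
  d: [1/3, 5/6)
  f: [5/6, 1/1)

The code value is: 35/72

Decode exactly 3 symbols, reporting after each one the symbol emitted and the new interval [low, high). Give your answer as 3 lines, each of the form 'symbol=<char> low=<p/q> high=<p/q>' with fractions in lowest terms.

Step 1: interval [0/1, 1/1), width = 1/1 - 0/1 = 1/1
  'e': [0/1 + 1/1*0/1, 0/1 + 1/1*1/3) = [0/1, 1/3)
  'd': [0/1 + 1/1*1/3, 0/1 + 1/1*5/6) = [1/3, 5/6) <- contains code 35/72
  'f': [0/1 + 1/1*5/6, 0/1 + 1/1*1/1) = [5/6, 1/1)
  emit 'd', narrow to [1/3, 5/6)
Step 2: interval [1/3, 5/6), width = 5/6 - 1/3 = 1/2
  'e': [1/3 + 1/2*0/1, 1/3 + 1/2*1/3) = [1/3, 1/2) <- contains code 35/72
  'd': [1/3 + 1/2*1/3, 1/3 + 1/2*5/6) = [1/2, 3/4)
  'f': [1/3 + 1/2*5/6, 1/3 + 1/2*1/1) = [3/4, 5/6)
  emit 'e', narrow to [1/3, 1/2)
Step 3: interval [1/3, 1/2), width = 1/2 - 1/3 = 1/6
  'e': [1/3 + 1/6*0/1, 1/3 + 1/6*1/3) = [1/3, 7/18)
  'd': [1/3 + 1/6*1/3, 1/3 + 1/6*5/6) = [7/18, 17/36)
  'f': [1/3 + 1/6*5/6, 1/3 + 1/6*1/1) = [17/36, 1/2) <- contains code 35/72
  emit 'f', narrow to [17/36, 1/2)

Answer: symbol=d low=1/3 high=5/6
symbol=e low=1/3 high=1/2
symbol=f low=17/36 high=1/2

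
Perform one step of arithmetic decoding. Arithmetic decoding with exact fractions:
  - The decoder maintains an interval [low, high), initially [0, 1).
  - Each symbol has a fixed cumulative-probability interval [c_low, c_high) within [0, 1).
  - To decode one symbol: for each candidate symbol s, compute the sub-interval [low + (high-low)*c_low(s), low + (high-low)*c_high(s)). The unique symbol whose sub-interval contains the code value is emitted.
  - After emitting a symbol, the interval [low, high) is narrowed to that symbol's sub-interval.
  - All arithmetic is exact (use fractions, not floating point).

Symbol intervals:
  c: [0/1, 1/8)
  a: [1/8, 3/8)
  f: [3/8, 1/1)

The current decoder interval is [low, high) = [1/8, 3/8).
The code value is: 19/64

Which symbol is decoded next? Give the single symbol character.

Answer: f

Derivation:
Interval width = high − low = 3/8 − 1/8 = 1/4
Scaled code = (code − low) / width = (19/64 − 1/8) / 1/4 = 11/16
  c: [0/1, 1/8) 
  a: [1/8, 3/8) 
  f: [3/8, 1/1) ← scaled code falls here ✓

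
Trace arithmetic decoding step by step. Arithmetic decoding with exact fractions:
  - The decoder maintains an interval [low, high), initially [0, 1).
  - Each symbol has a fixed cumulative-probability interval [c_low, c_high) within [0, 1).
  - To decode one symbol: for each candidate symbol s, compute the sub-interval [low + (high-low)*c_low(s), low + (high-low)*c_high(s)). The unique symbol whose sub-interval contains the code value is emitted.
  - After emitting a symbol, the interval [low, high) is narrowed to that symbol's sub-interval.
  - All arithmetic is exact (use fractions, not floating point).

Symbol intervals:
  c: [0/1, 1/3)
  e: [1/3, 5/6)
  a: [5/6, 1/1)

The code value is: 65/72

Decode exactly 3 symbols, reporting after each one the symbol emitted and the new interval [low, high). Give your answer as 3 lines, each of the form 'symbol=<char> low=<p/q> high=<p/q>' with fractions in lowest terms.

Answer: symbol=a low=5/6 high=1/1
symbol=e low=8/9 high=35/36
symbol=c low=8/9 high=11/12

Derivation:
Step 1: interval [0/1, 1/1), width = 1/1 - 0/1 = 1/1
  'c': [0/1 + 1/1*0/1, 0/1 + 1/1*1/3) = [0/1, 1/3)
  'e': [0/1 + 1/1*1/3, 0/1 + 1/1*5/6) = [1/3, 5/6)
  'a': [0/1 + 1/1*5/6, 0/1 + 1/1*1/1) = [5/6, 1/1) <- contains code 65/72
  emit 'a', narrow to [5/6, 1/1)
Step 2: interval [5/6, 1/1), width = 1/1 - 5/6 = 1/6
  'c': [5/6 + 1/6*0/1, 5/6 + 1/6*1/3) = [5/6, 8/9)
  'e': [5/6 + 1/6*1/3, 5/6 + 1/6*5/6) = [8/9, 35/36) <- contains code 65/72
  'a': [5/6 + 1/6*5/6, 5/6 + 1/6*1/1) = [35/36, 1/1)
  emit 'e', narrow to [8/9, 35/36)
Step 3: interval [8/9, 35/36), width = 35/36 - 8/9 = 1/12
  'c': [8/9 + 1/12*0/1, 8/9 + 1/12*1/3) = [8/9, 11/12) <- contains code 65/72
  'e': [8/9 + 1/12*1/3, 8/9 + 1/12*5/6) = [11/12, 23/24)
  'a': [8/9 + 1/12*5/6, 8/9 + 1/12*1/1) = [23/24, 35/36)
  emit 'c', narrow to [8/9, 11/12)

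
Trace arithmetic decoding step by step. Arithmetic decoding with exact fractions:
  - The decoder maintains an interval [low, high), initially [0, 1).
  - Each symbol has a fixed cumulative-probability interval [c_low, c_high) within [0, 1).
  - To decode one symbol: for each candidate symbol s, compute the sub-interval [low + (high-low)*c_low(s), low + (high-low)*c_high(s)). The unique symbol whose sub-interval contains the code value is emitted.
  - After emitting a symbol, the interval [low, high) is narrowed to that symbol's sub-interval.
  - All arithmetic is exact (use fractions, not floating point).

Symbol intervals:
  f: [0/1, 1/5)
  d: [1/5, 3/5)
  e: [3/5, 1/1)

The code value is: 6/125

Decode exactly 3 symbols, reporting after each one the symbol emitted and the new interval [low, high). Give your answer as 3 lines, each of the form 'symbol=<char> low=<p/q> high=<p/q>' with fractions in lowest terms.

Step 1: interval [0/1, 1/1), width = 1/1 - 0/1 = 1/1
  'f': [0/1 + 1/1*0/1, 0/1 + 1/1*1/5) = [0/1, 1/5) <- contains code 6/125
  'd': [0/1 + 1/1*1/5, 0/1 + 1/1*3/5) = [1/5, 3/5)
  'e': [0/1 + 1/1*3/5, 0/1 + 1/1*1/1) = [3/5, 1/1)
  emit 'f', narrow to [0/1, 1/5)
Step 2: interval [0/1, 1/5), width = 1/5 - 0/1 = 1/5
  'f': [0/1 + 1/5*0/1, 0/1 + 1/5*1/5) = [0/1, 1/25)
  'd': [0/1 + 1/5*1/5, 0/1 + 1/5*3/5) = [1/25, 3/25) <- contains code 6/125
  'e': [0/1 + 1/5*3/5, 0/1 + 1/5*1/1) = [3/25, 1/5)
  emit 'd', narrow to [1/25, 3/25)
Step 3: interval [1/25, 3/25), width = 3/25 - 1/25 = 2/25
  'f': [1/25 + 2/25*0/1, 1/25 + 2/25*1/5) = [1/25, 7/125) <- contains code 6/125
  'd': [1/25 + 2/25*1/5, 1/25 + 2/25*3/5) = [7/125, 11/125)
  'e': [1/25 + 2/25*3/5, 1/25 + 2/25*1/1) = [11/125, 3/25)
  emit 'f', narrow to [1/25, 7/125)

Answer: symbol=f low=0/1 high=1/5
symbol=d low=1/25 high=3/25
symbol=f low=1/25 high=7/125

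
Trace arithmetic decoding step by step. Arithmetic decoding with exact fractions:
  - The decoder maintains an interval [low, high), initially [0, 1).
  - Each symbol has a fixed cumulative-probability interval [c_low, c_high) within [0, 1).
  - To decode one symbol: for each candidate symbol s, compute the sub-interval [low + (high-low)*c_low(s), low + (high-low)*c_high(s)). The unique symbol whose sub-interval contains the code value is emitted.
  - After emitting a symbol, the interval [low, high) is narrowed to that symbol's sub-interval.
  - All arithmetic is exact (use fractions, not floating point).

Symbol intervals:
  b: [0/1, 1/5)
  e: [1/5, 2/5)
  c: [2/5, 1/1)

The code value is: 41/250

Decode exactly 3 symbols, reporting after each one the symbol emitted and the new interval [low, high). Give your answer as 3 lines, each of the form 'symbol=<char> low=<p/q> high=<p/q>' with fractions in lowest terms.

Answer: symbol=b low=0/1 high=1/5
symbol=c low=2/25 high=1/5
symbol=c low=16/125 high=1/5

Derivation:
Step 1: interval [0/1, 1/1), width = 1/1 - 0/1 = 1/1
  'b': [0/1 + 1/1*0/1, 0/1 + 1/1*1/5) = [0/1, 1/5) <- contains code 41/250
  'e': [0/1 + 1/1*1/5, 0/1 + 1/1*2/5) = [1/5, 2/5)
  'c': [0/1 + 1/1*2/5, 0/1 + 1/1*1/1) = [2/5, 1/1)
  emit 'b', narrow to [0/1, 1/5)
Step 2: interval [0/1, 1/5), width = 1/5 - 0/1 = 1/5
  'b': [0/1 + 1/5*0/1, 0/1 + 1/5*1/5) = [0/1, 1/25)
  'e': [0/1 + 1/5*1/5, 0/1 + 1/5*2/5) = [1/25, 2/25)
  'c': [0/1 + 1/5*2/5, 0/1 + 1/5*1/1) = [2/25, 1/5) <- contains code 41/250
  emit 'c', narrow to [2/25, 1/5)
Step 3: interval [2/25, 1/5), width = 1/5 - 2/25 = 3/25
  'b': [2/25 + 3/25*0/1, 2/25 + 3/25*1/5) = [2/25, 13/125)
  'e': [2/25 + 3/25*1/5, 2/25 + 3/25*2/5) = [13/125, 16/125)
  'c': [2/25 + 3/25*2/5, 2/25 + 3/25*1/1) = [16/125, 1/5) <- contains code 41/250
  emit 'c', narrow to [16/125, 1/5)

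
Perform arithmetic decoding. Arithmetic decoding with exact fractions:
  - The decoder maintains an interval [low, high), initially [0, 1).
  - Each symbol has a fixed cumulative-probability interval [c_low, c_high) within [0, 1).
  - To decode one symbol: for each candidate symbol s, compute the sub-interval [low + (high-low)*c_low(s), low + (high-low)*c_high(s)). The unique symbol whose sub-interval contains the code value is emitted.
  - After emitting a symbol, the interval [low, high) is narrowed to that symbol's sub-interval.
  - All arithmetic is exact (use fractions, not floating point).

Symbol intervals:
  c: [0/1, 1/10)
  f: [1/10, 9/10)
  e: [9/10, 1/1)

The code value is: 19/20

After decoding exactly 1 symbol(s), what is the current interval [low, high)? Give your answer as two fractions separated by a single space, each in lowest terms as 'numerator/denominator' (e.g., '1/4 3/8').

Answer: 9/10 1/1

Derivation:
Step 1: interval [0/1, 1/1), width = 1/1 - 0/1 = 1/1
  'c': [0/1 + 1/1*0/1, 0/1 + 1/1*1/10) = [0/1, 1/10)
  'f': [0/1 + 1/1*1/10, 0/1 + 1/1*9/10) = [1/10, 9/10)
  'e': [0/1 + 1/1*9/10, 0/1 + 1/1*1/1) = [9/10, 1/1) <- contains code 19/20
  emit 'e', narrow to [9/10, 1/1)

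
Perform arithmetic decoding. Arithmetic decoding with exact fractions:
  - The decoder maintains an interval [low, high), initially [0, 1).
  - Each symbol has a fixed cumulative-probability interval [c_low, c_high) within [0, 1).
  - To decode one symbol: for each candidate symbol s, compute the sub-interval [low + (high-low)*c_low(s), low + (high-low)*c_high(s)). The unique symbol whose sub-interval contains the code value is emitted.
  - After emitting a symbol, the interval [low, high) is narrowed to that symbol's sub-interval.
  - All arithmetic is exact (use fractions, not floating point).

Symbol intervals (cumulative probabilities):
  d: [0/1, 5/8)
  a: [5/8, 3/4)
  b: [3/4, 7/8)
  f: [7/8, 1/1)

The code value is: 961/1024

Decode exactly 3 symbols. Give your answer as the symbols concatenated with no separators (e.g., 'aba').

Step 1: interval [0/1, 1/1), width = 1/1 - 0/1 = 1/1
  'd': [0/1 + 1/1*0/1, 0/1 + 1/1*5/8) = [0/1, 5/8)
  'a': [0/1 + 1/1*5/8, 0/1 + 1/1*3/4) = [5/8, 3/4)
  'b': [0/1 + 1/1*3/4, 0/1 + 1/1*7/8) = [3/4, 7/8)
  'f': [0/1 + 1/1*7/8, 0/1 + 1/1*1/1) = [7/8, 1/1) <- contains code 961/1024
  emit 'f', narrow to [7/8, 1/1)
Step 2: interval [7/8, 1/1), width = 1/1 - 7/8 = 1/8
  'd': [7/8 + 1/8*0/1, 7/8 + 1/8*5/8) = [7/8, 61/64) <- contains code 961/1024
  'a': [7/8 + 1/8*5/8, 7/8 + 1/8*3/4) = [61/64, 31/32)
  'b': [7/8 + 1/8*3/4, 7/8 + 1/8*7/8) = [31/32, 63/64)
  'f': [7/8 + 1/8*7/8, 7/8 + 1/8*1/1) = [63/64, 1/1)
  emit 'd', narrow to [7/8, 61/64)
Step 3: interval [7/8, 61/64), width = 61/64 - 7/8 = 5/64
  'd': [7/8 + 5/64*0/1, 7/8 + 5/64*5/8) = [7/8, 473/512)
  'a': [7/8 + 5/64*5/8, 7/8 + 5/64*3/4) = [473/512, 239/256)
  'b': [7/8 + 5/64*3/4, 7/8 + 5/64*7/8) = [239/256, 483/512) <- contains code 961/1024
  'f': [7/8 + 5/64*7/8, 7/8 + 5/64*1/1) = [483/512, 61/64)
  emit 'b', narrow to [239/256, 483/512)

Answer: fdb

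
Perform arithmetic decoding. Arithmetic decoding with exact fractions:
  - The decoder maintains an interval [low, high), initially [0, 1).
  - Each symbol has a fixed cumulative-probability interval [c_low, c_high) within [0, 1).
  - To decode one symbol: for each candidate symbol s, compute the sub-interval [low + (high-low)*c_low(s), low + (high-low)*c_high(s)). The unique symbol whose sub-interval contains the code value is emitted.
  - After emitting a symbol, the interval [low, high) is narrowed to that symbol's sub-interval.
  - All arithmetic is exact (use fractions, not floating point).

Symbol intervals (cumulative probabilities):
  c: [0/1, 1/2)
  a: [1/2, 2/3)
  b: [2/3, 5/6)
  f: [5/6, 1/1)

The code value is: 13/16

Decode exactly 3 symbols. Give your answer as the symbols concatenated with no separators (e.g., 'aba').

Step 1: interval [0/1, 1/1), width = 1/1 - 0/1 = 1/1
  'c': [0/1 + 1/1*0/1, 0/1 + 1/1*1/2) = [0/1, 1/2)
  'a': [0/1 + 1/1*1/2, 0/1 + 1/1*2/3) = [1/2, 2/3)
  'b': [0/1 + 1/1*2/3, 0/1 + 1/1*5/6) = [2/3, 5/6) <- contains code 13/16
  'f': [0/1 + 1/1*5/6, 0/1 + 1/1*1/1) = [5/6, 1/1)
  emit 'b', narrow to [2/3, 5/6)
Step 2: interval [2/3, 5/6), width = 5/6 - 2/3 = 1/6
  'c': [2/3 + 1/6*0/1, 2/3 + 1/6*1/2) = [2/3, 3/4)
  'a': [2/3 + 1/6*1/2, 2/3 + 1/6*2/3) = [3/4, 7/9)
  'b': [2/3 + 1/6*2/3, 2/3 + 1/6*5/6) = [7/9, 29/36)
  'f': [2/3 + 1/6*5/6, 2/3 + 1/6*1/1) = [29/36, 5/6) <- contains code 13/16
  emit 'f', narrow to [29/36, 5/6)
Step 3: interval [29/36, 5/6), width = 5/6 - 29/36 = 1/36
  'c': [29/36 + 1/36*0/1, 29/36 + 1/36*1/2) = [29/36, 59/72) <- contains code 13/16
  'a': [29/36 + 1/36*1/2, 29/36 + 1/36*2/3) = [59/72, 89/108)
  'b': [29/36 + 1/36*2/3, 29/36 + 1/36*5/6) = [89/108, 179/216)
  'f': [29/36 + 1/36*5/6, 29/36 + 1/36*1/1) = [179/216, 5/6)
  emit 'c', narrow to [29/36, 59/72)

Answer: bfc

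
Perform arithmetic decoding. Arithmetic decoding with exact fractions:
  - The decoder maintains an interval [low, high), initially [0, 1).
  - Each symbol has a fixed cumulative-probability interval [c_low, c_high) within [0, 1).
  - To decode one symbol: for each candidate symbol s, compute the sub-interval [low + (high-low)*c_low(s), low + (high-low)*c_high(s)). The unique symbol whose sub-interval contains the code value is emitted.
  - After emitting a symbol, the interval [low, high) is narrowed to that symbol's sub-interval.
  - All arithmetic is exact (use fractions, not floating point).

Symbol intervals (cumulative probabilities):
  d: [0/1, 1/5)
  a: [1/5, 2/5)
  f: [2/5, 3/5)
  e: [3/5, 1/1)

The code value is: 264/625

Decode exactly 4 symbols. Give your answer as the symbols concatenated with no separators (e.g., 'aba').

Answer: fdfe

Derivation:
Step 1: interval [0/1, 1/1), width = 1/1 - 0/1 = 1/1
  'd': [0/1 + 1/1*0/1, 0/1 + 1/1*1/5) = [0/1, 1/5)
  'a': [0/1 + 1/1*1/5, 0/1 + 1/1*2/5) = [1/5, 2/5)
  'f': [0/1 + 1/1*2/5, 0/1 + 1/1*3/5) = [2/5, 3/5) <- contains code 264/625
  'e': [0/1 + 1/1*3/5, 0/1 + 1/1*1/1) = [3/5, 1/1)
  emit 'f', narrow to [2/5, 3/5)
Step 2: interval [2/5, 3/5), width = 3/5 - 2/5 = 1/5
  'd': [2/5 + 1/5*0/1, 2/5 + 1/5*1/5) = [2/5, 11/25) <- contains code 264/625
  'a': [2/5 + 1/5*1/5, 2/5 + 1/5*2/5) = [11/25, 12/25)
  'f': [2/5 + 1/5*2/5, 2/5 + 1/5*3/5) = [12/25, 13/25)
  'e': [2/5 + 1/5*3/5, 2/5 + 1/5*1/1) = [13/25, 3/5)
  emit 'd', narrow to [2/5, 11/25)
Step 3: interval [2/5, 11/25), width = 11/25 - 2/5 = 1/25
  'd': [2/5 + 1/25*0/1, 2/5 + 1/25*1/5) = [2/5, 51/125)
  'a': [2/5 + 1/25*1/5, 2/5 + 1/25*2/5) = [51/125, 52/125)
  'f': [2/5 + 1/25*2/5, 2/5 + 1/25*3/5) = [52/125, 53/125) <- contains code 264/625
  'e': [2/5 + 1/25*3/5, 2/5 + 1/25*1/1) = [53/125, 11/25)
  emit 'f', narrow to [52/125, 53/125)
Step 4: interval [52/125, 53/125), width = 53/125 - 52/125 = 1/125
  'd': [52/125 + 1/125*0/1, 52/125 + 1/125*1/5) = [52/125, 261/625)
  'a': [52/125 + 1/125*1/5, 52/125 + 1/125*2/5) = [261/625, 262/625)
  'f': [52/125 + 1/125*2/5, 52/125 + 1/125*3/5) = [262/625, 263/625)
  'e': [52/125 + 1/125*3/5, 52/125 + 1/125*1/1) = [263/625, 53/125) <- contains code 264/625
  emit 'e', narrow to [263/625, 53/125)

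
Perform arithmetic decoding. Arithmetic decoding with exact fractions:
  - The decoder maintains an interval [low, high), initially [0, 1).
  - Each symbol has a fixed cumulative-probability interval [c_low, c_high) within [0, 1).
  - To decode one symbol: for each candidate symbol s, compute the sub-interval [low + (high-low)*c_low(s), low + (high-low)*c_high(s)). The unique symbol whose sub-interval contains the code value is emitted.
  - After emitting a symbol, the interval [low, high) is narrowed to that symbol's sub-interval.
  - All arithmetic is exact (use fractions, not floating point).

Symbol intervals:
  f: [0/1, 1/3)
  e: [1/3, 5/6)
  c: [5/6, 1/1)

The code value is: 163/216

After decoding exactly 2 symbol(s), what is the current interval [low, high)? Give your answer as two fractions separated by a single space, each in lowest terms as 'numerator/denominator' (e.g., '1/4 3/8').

Step 1: interval [0/1, 1/1), width = 1/1 - 0/1 = 1/1
  'f': [0/1 + 1/1*0/1, 0/1 + 1/1*1/3) = [0/1, 1/3)
  'e': [0/1 + 1/1*1/3, 0/1 + 1/1*5/6) = [1/3, 5/6) <- contains code 163/216
  'c': [0/1 + 1/1*5/6, 0/1 + 1/1*1/1) = [5/6, 1/1)
  emit 'e', narrow to [1/3, 5/6)
Step 2: interval [1/3, 5/6), width = 5/6 - 1/3 = 1/2
  'f': [1/3 + 1/2*0/1, 1/3 + 1/2*1/3) = [1/3, 1/2)
  'e': [1/3 + 1/2*1/3, 1/3 + 1/2*5/6) = [1/2, 3/4)
  'c': [1/3 + 1/2*5/6, 1/3 + 1/2*1/1) = [3/4, 5/6) <- contains code 163/216
  emit 'c', narrow to [3/4, 5/6)

Answer: 3/4 5/6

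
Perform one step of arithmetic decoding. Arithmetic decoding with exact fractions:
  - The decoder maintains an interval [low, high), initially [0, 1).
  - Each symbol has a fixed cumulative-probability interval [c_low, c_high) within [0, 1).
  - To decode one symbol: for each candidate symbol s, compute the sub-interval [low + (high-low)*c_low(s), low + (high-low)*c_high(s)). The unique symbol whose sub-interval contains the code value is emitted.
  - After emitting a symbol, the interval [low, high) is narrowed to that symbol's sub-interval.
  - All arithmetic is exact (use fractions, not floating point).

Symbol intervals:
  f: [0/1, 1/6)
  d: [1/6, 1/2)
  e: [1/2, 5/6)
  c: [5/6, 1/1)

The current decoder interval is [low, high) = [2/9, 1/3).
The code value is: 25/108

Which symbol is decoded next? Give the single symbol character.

Answer: f

Derivation:
Interval width = high − low = 1/3 − 2/9 = 1/9
Scaled code = (code − low) / width = (25/108 − 2/9) / 1/9 = 1/12
  f: [0/1, 1/6) ← scaled code falls here ✓
  d: [1/6, 1/2) 
  e: [1/2, 5/6) 
  c: [5/6, 1/1) 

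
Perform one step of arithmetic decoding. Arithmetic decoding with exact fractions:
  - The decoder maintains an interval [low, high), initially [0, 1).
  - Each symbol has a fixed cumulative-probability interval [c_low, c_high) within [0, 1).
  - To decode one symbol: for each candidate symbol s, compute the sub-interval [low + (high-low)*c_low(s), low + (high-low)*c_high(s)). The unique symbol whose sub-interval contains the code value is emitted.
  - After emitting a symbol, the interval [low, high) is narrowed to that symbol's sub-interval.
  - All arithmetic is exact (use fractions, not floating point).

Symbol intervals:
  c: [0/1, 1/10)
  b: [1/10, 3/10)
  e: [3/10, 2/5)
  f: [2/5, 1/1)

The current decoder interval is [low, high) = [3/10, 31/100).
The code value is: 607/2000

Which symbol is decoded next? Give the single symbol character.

Interval width = high − low = 31/100 − 3/10 = 1/100
Scaled code = (code − low) / width = (607/2000 − 3/10) / 1/100 = 7/20
  c: [0/1, 1/10) 
  b: [1/10, 3/10) 
  e: [3/10, 2/5) ← scaled code falls here ✓
  f: [2/5, 1/1) 

Answer: e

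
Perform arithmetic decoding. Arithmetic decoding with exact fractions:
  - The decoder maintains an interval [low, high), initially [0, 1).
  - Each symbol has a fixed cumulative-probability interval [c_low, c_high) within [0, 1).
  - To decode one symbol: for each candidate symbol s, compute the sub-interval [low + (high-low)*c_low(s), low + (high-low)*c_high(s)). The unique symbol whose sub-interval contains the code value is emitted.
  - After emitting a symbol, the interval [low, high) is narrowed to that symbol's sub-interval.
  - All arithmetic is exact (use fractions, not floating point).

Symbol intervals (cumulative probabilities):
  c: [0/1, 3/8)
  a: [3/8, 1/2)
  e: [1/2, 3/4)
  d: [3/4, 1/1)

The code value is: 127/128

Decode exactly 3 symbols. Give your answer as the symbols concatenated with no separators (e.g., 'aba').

Step 1: interval [0/1, 1/1), width = 1/1 - 0/1 = 1/1
  'c': [0/1 + 1/1*0/1, 0/1 + 1/1*3/8) = [0/1, 3/8)
  'a': [0/1 + 1/1*3/8, 0/1 + 1/1*1/2) = [3/8, 1/2)
  'e': [0/1 + 1/1*1/2, 0/1 + 1/1*3/4) = [1/2, 3/4)
  'd': [0/1 + 1/1*3/4, 0/1 + 1/1*1/1) = [3/4, 1/1) <- contains code 127/128
  emit 'd', narrow to [3/4, 1/1)
Step 2: interval [3/4, 1/1), width = 1/1 - 3/4 = 1/4
  'c': [3/4 + 1/4*0/1, 3/4 + 1/4*3/8) = [3/4, 27/32)
  'a': [3/4 + 1/4*3/8, 3/4 + 1/4*1/2) = [27/32, 7/8)
  'e': [3/4 + 1/4*1/2, 3/4 + 1/4*3/4) = [7/8, 15/16)
  'd': [3/4 + 1/4*3/4, 3/4 + 1/4*1/1) = [15/16, 1/1) <- contains code 127/128
  emit 'd', narrow to [15/16, 1/1)
Step 3: interval [15/16, 1/1), width = 1/1 - 15/16 = 1/16
  'c': [15/16 + 1/16*0/1, 15/16 + 1/16*3/8) = [15/16, 123/128)
  'a': [15/16 + 1/16*3/8, 15/16 + 1/16*1/2) = [123/128, 31/32)
  'e': [15/16 + 1/16*1/2, 15/16 + 1/16*3/4) = [31/32, 63/64)
  'd': [15/16 + 1/16*3/4, 15/16 + 1/16*1/1) = [63/64, 1/1) <- contains code 127/128
  emit 'd', narrow to [63/64, 1/1)

Answer: ddd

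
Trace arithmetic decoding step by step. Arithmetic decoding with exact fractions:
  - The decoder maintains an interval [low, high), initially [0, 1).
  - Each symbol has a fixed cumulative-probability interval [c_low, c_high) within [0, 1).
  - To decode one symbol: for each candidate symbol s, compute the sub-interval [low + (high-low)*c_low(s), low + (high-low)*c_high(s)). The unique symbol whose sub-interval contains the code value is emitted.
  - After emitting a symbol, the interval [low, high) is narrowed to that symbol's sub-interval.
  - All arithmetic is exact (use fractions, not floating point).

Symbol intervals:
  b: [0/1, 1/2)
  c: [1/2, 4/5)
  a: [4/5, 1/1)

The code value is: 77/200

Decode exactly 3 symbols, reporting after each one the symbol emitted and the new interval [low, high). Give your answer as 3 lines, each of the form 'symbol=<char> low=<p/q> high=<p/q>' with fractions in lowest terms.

Answer: symbol=b low=0/1 high=1/2
symbol=c low=1/4 high=2/5
symbol=a low=37/100 high=2/5

Derivation:
Step 1: interval [0/1, 1/1), width = 1/1 - 0/1 = 1/1
  'b': [0/1 + 1/1*0/1, 0/1 + 1/1*1/2) = [0/1, 1/2) <- contains code 77/200
  'c': [0/1 + 1/1*1/2, 0/1 + 1/1*4/5) = [1/2, 4/5)
  'a': [0/1 + 1/1*4/5, 0/1 + 1/1*1/1) = [4/5, 1/1)
  emit 'b', narrow to [0/1, 1/2)
Step 2: interval [0/1, 1/2), width = 1/2 - 0/1 = 1/2
  'b': [0/1 + 1/2*0/1, 0/1 + 1/2*1/2) = [0/1, 1/4)
  'c': [0/1 + 1/2*1/2, 0/1 + 1/2*4/5) = [1/4, 2/5) <- contains code 77/200
  'a': [0/1 + 1/2*4/5, 0/1 + 1/2*1/1) = [2/5, 1/2)
  emit 'c', narrow to [1/4, 2/5)
Step 3: interval [1/4, 2/5), width = 2/5 - 1/4 = 3/20
  'b': [1/4 + 3/20*0/1, 1/4 + 3/20*1/2) = [1/4, 13/40)
  'c': [1/4 + 3/20*1/2, 1/4 + 3/20*4/5) = [13/40, 37/100)
  'a': [1/4 + 3/20*4/5, 1/4 + 3/20*1/1) = [37/100, 2/5) <- contains code 77/200
  emit 'a', narrow to [37/100, 2/5)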